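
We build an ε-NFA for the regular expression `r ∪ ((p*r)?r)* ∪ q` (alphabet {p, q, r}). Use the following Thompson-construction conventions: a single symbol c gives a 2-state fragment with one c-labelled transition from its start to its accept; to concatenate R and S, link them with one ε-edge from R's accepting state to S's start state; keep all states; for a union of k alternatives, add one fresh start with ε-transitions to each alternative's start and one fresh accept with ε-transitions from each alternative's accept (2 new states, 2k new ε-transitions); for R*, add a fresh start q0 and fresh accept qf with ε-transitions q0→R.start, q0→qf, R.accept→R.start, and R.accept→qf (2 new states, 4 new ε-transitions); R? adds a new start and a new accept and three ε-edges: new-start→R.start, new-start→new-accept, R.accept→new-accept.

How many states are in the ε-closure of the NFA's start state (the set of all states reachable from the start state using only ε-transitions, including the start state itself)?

Work bottom-up. For each fragment F, track |ε-closure(F.start)| and whether F's accept lies in that closure (i.e. whether F accepts ε). A single-symbol fragment has closure size 1 and does not accept ε.
  p* — C = 1 (new start) + 1 (body) + 1 (new accept) = 3
  p*r — the left operand accepts ε, so the closure extends into the next operand (via the concat ε-link); C = 3 + 1 = 4
  (p*r)? — C = 1 (new start) + 4 (body) + 1 (new accept, via ε) = 6
  (p*r)?r — C = 6 + 1 = 7 (closure spills across the concat boundary because the left factor accepts ε)
  ((p*r)?r)* — C = 1 (new start) + 7 (body) + 1 (new accept) = 9
  r ∪ ((p*r)?r)* ∪ q — C = 1 (new start) + (1 + 9 + 1) + 1 (new accept, since some branch ε-reaches its own accept) = 13

13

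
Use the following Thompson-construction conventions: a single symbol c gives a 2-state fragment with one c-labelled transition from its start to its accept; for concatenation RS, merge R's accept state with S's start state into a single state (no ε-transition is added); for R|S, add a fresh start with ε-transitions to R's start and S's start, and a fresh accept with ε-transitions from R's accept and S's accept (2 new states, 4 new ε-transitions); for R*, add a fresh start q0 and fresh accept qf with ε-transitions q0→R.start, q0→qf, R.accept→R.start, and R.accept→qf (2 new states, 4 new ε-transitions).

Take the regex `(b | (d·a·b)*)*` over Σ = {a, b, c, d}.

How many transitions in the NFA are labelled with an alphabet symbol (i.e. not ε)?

4

By structural recursion:
Each of the 4 symbol leaves contributes exactly 1 symbol transition.
  d·a·b → 3 symbol transitions
  (d·a·b)* → 3 symbol transitions
  b | (d·a·b)* → 4 symbol transitions
  (b | (d·a·b)*)* → 4 symbol transitions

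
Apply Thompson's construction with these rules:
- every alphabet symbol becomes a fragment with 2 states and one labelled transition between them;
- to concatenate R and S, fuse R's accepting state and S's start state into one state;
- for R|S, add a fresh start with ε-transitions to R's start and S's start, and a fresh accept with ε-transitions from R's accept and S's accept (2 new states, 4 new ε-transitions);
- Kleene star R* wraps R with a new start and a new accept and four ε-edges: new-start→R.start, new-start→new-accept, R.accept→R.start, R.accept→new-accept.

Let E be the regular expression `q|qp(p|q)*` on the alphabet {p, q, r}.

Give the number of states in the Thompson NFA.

Building bottom-up:
Each of the 5 symbol leaves contributes a 2-state fragment.
  p|q → 6 states
  (p|q)* → 8 states
  qp(p|q)* → 10 states
  q|qp(p|q)* → 14 states

14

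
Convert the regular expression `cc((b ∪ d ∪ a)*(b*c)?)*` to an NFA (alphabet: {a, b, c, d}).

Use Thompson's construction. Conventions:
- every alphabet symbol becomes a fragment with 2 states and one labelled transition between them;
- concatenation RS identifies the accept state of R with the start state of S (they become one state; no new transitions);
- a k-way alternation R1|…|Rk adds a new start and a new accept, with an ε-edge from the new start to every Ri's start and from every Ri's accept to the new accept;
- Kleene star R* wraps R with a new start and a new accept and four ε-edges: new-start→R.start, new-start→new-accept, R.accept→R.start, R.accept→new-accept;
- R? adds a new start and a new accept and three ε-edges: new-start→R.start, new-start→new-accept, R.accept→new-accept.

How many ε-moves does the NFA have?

21

By structural recursion:
Each of the 7 symbol leaves contributes 0 ε-transitions.
  b ∪ d ∪ a → 6 ε-transitions
  (b ∪ d ∪ a)* → 10 ε-transitions
  b* → 4 ε-transitions
  b*c → 4 ε-transitions
  (b*c)? → 7 ε-transitions
  (b ∪ d ∪ a)*(b*c)? → 17 ε-transitions
  ((b ∪ d ∪ a)*(b*c)?)* → 21 ε-transitions
  cc((b ∪ d ∪ a)*(b*c)?)* → 21 ε-transitions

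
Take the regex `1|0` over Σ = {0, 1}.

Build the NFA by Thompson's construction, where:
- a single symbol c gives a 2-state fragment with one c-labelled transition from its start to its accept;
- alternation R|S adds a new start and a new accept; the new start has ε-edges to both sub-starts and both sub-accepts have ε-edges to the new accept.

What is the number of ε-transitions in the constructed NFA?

4

Building bottom-up:
Each of the 2 symbol leaves contributes 0 ε-transitions.
  1|0 = 4 ε-transitions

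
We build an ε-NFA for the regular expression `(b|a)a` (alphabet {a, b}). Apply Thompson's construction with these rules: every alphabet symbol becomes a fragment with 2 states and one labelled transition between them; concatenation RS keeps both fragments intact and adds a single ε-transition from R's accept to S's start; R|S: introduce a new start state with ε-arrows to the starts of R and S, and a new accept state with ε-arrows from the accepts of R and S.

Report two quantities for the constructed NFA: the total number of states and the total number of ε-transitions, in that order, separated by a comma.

8, 5

Recursing over subexpressions:
Each of the 3 symbol leaves contributes 2 states and 0 ε-transitions.
  b|a : 6 states, 4 ε-transitions
  (b|a)a : 8 states, 5 ε-transitions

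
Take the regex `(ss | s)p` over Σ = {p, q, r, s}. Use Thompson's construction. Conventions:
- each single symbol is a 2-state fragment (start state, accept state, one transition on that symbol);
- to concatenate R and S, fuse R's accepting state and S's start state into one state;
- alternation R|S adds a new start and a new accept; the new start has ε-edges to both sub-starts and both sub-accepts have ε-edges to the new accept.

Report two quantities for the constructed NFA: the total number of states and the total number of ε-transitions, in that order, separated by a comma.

Bottom-up over the parse tree:
Each of the 4 symbol leaves contributes 2 states and 0 ε-transitions.
  ss — 3 states, 0 ε-transitions
  ss | s — 7 states, 4 ε-transitions
  (ss | s)p — 8 states, 4 ε-transitions

8, 4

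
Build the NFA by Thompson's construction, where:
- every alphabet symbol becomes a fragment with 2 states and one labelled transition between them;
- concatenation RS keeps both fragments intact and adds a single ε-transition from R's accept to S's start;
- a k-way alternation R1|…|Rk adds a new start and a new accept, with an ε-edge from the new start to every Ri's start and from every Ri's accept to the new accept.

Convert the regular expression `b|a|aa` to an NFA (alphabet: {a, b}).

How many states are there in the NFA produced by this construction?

10

Recursing over subexpressions:
Each of the 4 symbol leaves contributes a 2-state fragment.
  aa — 4 states
  b|a|aa — 10 states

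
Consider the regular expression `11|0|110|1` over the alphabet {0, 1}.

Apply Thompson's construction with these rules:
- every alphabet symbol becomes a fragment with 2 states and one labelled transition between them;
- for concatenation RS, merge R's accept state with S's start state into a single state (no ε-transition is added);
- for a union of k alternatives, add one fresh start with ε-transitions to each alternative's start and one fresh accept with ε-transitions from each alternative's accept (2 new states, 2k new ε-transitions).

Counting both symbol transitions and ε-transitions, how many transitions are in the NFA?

By structural recursion:
Each of the 7 symbol leaves contributes 1 transition (1 symbol, 0 ε).
  11 : 2 transitions (2 symbol, 0 ε)
  110 : 3 transitions (3 symbol, 0 ε)
  11|0|110|1 : 15 transitions (7 symbol, 8 ε)

15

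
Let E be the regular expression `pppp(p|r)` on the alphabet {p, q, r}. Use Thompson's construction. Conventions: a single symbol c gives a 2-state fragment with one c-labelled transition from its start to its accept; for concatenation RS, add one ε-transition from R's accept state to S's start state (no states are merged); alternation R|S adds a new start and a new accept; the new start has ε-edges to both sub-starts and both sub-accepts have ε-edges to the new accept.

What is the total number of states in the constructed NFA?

By structural recursion:
Each of the 6 symbol leaves contributes a 2-state fragment.
  p|r = 6 states
  pppp(p|r) = 14 states

14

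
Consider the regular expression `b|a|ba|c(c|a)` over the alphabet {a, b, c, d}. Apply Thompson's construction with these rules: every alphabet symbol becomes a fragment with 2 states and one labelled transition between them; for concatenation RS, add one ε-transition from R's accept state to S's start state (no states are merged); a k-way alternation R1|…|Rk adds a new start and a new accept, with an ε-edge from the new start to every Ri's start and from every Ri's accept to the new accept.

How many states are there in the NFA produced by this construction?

Building bottom-up:
Each of the 7 symbol leaves contributes a 2-state fragment.
  ba — 4 states
  c|a — 6 states
  c(c|a) — 8 states
  b|a|ba|c(c|a) — 18 states

18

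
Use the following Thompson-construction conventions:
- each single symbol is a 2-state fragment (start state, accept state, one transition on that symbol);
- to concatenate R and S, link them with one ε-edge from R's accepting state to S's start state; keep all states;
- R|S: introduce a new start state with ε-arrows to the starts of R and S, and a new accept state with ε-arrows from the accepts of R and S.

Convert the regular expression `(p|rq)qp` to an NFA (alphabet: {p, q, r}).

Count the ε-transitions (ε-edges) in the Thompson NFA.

7

Building bottom-up:
Each of the 5 symbol leaves contributes 0 ε-transitions.
  rq — 1 ε-transition
  p|rq — 5 ε-transitions
  (p|rq)qp — 7 ε-transitions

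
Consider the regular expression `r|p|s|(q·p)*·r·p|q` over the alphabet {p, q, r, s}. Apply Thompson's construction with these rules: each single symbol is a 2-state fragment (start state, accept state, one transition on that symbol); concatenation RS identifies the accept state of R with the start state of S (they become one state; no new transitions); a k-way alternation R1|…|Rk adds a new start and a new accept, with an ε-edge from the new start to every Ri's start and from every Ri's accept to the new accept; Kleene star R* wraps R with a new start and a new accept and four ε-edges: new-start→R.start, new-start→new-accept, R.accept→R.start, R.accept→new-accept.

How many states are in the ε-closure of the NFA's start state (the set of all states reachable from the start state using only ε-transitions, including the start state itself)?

8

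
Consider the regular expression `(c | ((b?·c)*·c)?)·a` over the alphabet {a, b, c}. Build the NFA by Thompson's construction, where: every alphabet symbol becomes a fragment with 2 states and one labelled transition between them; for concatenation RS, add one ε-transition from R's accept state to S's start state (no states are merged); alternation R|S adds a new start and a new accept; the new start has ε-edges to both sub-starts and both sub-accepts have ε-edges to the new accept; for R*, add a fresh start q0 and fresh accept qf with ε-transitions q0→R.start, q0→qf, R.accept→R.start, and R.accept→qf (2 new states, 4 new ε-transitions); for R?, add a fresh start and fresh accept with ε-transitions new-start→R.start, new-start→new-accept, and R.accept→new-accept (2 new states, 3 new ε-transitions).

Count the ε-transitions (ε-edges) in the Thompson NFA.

Building bottom-up:
Each of the 5 symbol leaves contributes 0 ε-transitions.
  b? — 3 ε-transitions
  b?·c — 4 ε-transitions
  (b?·c)* — 8 ε-transitions
  (b?·c)*·c — 9 ε-transitions
  ((b?·c)*·c)? — 12 ε-transitions
  c | ((b?·c)*·c)? — 16 ε-transitions
  (c | ((b?·c)*·c)?)·a — 17 ε-transitions

17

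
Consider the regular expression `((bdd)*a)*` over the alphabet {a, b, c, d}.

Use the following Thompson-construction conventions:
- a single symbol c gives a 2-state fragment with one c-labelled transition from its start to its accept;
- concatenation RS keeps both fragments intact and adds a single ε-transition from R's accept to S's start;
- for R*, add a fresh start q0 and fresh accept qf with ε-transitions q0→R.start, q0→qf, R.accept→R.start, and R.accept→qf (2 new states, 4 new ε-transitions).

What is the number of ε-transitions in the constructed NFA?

11

Building bottom-up:
Each of the 4 symbol leaves contributes 0 ε-transitions.
  bdd — 2 ε-transitions
  (bdd)* — 6 ε-transitions
  (bdd)*a — 7 ε-transitions
  ((bdd)*a)* — 11 ε-transitions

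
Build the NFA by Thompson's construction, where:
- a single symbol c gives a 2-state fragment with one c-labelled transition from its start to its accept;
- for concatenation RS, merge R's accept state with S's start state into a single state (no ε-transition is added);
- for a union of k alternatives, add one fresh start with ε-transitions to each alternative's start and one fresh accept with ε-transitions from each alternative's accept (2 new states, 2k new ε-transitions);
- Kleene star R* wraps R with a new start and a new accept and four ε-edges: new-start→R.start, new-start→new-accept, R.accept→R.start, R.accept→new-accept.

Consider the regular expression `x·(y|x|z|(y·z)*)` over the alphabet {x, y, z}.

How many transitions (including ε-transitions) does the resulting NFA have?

Per subexpression:
Each of the 6 symbol leaves contributes 1 transition (1 symbol, 0 ε).
  y·z — 2 transitions (2 symbol, 0 ε)
  (y·z)* — 6 transitions (2 symbol, 4 ε)
  y|x|z|(y·z)* — 17 transitions (5 symbol, 12 ε)
  x·(y|x|z|(y·z)*) — 18 transitions (6 symbol, 12 ε)

18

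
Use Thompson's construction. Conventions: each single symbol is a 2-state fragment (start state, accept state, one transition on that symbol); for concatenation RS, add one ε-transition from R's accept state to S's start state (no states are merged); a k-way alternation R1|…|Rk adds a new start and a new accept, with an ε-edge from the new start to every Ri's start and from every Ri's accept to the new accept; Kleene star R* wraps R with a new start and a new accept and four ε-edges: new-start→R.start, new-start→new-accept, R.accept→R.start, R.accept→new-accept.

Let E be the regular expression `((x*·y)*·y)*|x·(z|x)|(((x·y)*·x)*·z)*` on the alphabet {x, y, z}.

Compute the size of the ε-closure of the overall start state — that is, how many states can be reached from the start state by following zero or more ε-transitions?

21

Compute the ε-closure size of each fragment's start state recursively; a symbol fragment's start has no outgoing ε-edge, so its closure is just itself (size 1).
  x* → the star's fresh start ε-reaches both the body's start and the fresh accept: C = 2 + 1 = 3
  x*·y → C = 3 + 1 = 4 (closure spills across the concat boundary because the left factor accepts ε)
  (x*·y)* → new start has ε-edges to the inner start and to the new accept, so C = 2 + 4 = 6
  (x*·y)*·y → the left operand accepts ε, so the closure extends into the next operand (via the concat ε-link); C = 6 + 1 = 7
  ((x*·y)*·y)* → new start has ε-edges to the inner start and to the new accept, so C = 2 + 7 = 9
  z|x → new start ε-reaches every alternative's start; none of them accept ε, so the new accept is not reached: C = 1 + 1 + 1 = 3
  x·(z|x) → same as the first factor's closure: C = 1
  x·y → same as the first factor's closure: C = 1
  (x·y)* → C = 1 (new start) + 1 (body) + 1 (new accept) = 3
  (x·y)*·x → C = 3 + 1 = 4 (closure spills across the concat boundary because the left factor accepts ε)
  ((x·y)*·x)* → the star's fresh start ε-reaches both the body's start and the fresh accept: C = 2 + 4 = 6
  ((x·y)*·x)*·z → the left operand accepts ε, so the closure extends into the next operand (via the concat ε-link); C = 6 + 1 = 7
  (((x·y)*·x)*·z)* → C = 1 (new start) + 7 (body) + 1 (new accept) = 9
  ((x*·y)*·y)*|x·(z|x)|(((x·y)*·x)*·z)* → C = 1 (new start) + (9 + 1 + 9) + 1 (new accept, since some branch ε-reaches its own accept) = 21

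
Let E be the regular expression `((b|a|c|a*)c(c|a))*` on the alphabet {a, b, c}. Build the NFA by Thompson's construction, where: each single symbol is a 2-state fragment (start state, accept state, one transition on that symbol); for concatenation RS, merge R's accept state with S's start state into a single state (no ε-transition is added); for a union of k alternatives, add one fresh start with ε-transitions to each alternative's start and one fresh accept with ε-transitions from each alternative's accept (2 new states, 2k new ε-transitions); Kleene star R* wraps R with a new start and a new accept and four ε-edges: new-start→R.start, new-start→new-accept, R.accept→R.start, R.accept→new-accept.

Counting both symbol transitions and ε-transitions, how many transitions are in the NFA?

27

Recursing over subexpressions:
Each of the 7 symbol leaves contributes 1 transition (1 symbol, 0 ε).
  a* = 5 transitions (1 symbol, 4 ε)
  b|a|c|a* = 16 transitions (4 symbol, 12 ε)
  c|a = 6 transitions (2 symbol, 4 ε)
  (b|a|c|a*)c(c|a) = 23 transitions (7 symbol, 16 ε)
  ((b|a|c|a*)c(c|a))* = 27 transitions (7 symbol, 20 ε)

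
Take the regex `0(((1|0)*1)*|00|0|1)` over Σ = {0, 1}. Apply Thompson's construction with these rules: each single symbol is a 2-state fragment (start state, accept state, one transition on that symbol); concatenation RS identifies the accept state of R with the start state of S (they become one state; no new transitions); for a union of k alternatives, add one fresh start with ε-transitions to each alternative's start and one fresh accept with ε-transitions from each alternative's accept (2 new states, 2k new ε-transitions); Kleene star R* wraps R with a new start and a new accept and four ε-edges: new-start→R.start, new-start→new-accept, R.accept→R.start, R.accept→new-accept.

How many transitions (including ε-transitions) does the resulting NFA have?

28

Recursing over subexpressions:
Each of the 8 symbol leaves contributes 1 transition (1 symbol, 0 ε).
  1|0 → 6 transitions (2 symbol, 4 ε)
  (1|0)* → 10 transitions (2 symbol, 8 ε)
  (1|0)*1 → 11 transitions (3 symbol, 8 ε)
  ((1|0)*1)* → 15 transitions (3 symbol, 12 ε)
  00 → 2 transitions (2 symbol, 0 ε)
  ((1|0)*1)*|00|0|1 → 27 transitions (7 symbol, 20 ε)
  0(((1|0)*1)*|00|0|1) → 28 transitions (8 symbol, 20 ε)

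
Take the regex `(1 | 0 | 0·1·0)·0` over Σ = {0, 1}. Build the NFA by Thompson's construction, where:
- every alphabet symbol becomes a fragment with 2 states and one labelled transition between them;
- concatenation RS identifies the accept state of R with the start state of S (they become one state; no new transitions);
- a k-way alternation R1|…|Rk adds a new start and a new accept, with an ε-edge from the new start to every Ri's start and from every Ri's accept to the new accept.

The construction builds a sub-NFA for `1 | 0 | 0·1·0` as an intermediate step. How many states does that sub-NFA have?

Fragment for `1 | 0 | 0·1·0`:
Each of the 5 symbol leaves contributes a 2-state fragment.
  0·1·0 — 4 states
  1 | 0 | 0·1·0 — 10 states

10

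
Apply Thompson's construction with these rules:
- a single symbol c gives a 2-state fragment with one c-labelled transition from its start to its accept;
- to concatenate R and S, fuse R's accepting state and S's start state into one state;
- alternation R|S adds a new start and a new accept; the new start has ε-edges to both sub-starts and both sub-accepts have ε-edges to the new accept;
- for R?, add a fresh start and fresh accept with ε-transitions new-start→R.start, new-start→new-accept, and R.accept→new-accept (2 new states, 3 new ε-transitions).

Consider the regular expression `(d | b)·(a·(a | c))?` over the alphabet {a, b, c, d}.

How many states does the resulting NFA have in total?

Building bottom-up:
Each of the 5 symbol leaves contributes a 2-state fragment.
  d | b : 6 states
  a | c : 6 states
  a·(a | c) : 7 states
  (a·(a | c))? : 9 states
  (d | b)·(a·(a | c))? : 14 states

14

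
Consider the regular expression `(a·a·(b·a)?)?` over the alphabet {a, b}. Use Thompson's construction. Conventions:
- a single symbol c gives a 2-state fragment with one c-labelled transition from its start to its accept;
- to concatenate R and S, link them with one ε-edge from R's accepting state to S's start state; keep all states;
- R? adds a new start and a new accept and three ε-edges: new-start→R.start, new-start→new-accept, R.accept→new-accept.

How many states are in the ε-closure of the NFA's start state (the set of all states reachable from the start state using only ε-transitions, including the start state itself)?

Work bottom-up. For each fragment F, track |ε-closure(F.start)| and whether F's accept lies in that closure (i.e. whether F accepts ε). A single-symbol fragment has closure size 1 and does not accept ε.
  b·a — |closure| equals the left operand's closure size = 1 (its accept is not ε-reachable, so the closure stops there)
  (b·a)? — |closure| = 1 (new start) + 1 (body) + 1 (new accept, via ε) = 3
  a·a·(b·a)? — |closure| equals the left operand's closure size = 1 (its accept is not ε-reachable, so the closure stops there)
  (a·a·(b·a)?)? — |closure| = 1 (new start) + 1 (body) + 1 (new accept, via ε) = 3

3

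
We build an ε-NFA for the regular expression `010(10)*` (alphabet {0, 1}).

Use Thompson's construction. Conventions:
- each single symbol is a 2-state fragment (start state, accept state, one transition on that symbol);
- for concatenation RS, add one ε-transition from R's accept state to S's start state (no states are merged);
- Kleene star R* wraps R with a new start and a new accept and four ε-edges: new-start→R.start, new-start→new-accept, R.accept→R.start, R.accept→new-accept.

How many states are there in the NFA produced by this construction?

Bottom-up over the parse tree:
Each of the 5 symbol leaves contributes a 2-state fragment.
  10 — 4 states
  (10)* — 6 states
  010(10)* — 12 states

12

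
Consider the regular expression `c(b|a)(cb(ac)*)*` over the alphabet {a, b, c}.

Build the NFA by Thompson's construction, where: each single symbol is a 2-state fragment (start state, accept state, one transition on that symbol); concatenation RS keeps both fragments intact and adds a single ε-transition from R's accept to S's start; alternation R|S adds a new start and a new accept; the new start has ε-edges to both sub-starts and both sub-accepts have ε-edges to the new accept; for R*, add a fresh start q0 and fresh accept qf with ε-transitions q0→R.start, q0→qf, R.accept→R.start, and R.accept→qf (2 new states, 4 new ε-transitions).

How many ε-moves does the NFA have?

17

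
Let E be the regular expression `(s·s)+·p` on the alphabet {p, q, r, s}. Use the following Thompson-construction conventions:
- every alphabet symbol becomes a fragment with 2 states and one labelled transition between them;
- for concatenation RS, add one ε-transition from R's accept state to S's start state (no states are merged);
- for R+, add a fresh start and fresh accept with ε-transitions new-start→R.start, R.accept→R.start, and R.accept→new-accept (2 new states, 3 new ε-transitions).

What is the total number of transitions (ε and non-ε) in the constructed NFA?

8

Recursing over subexpressions:
Each of the 3 symbol leaves contributes 1 transition (1 symbol, 0 ε).
  s·s = 3 transitions (2 symbol, 1 ε)
  (s·s)+ = 6 transitions (2 symbol, 4 ε)
  (s·s)+·p = 8 transitions (3 symbol, 5 ε)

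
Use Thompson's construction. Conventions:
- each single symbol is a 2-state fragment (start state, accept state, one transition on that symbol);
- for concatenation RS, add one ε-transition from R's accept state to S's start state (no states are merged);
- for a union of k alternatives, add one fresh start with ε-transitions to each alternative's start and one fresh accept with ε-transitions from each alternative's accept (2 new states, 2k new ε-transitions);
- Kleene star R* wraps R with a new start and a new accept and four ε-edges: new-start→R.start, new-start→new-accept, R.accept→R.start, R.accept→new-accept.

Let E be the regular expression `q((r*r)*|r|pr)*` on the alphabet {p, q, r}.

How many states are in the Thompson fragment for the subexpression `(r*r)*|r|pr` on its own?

16

Fragment for `(r*r)*|r|pr`:
Each of the 5 symbol leaves contributes a 2-state fragment.
  r* : 4 states
  r*r : 6 states
  (r*r)* : 8 states
  pr : 4 states
  (r*r)*|r|pr : 16 states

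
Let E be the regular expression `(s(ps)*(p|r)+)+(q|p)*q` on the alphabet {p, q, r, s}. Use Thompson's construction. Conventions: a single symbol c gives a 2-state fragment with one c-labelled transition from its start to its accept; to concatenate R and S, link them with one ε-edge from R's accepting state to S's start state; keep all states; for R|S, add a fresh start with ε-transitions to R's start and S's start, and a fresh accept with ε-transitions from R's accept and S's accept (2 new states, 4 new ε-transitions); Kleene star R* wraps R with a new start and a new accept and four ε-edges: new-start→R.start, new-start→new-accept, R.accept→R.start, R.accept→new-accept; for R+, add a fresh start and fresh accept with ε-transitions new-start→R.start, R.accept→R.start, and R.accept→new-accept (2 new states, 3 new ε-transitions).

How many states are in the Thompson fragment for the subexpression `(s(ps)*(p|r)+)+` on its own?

Fragment for `(s(ps)*(p|r)+)+`:
Each of the 5 symbol leaves contributes a 2-state fragment.
  ps = 4 states
  (ps)* = 6 states
  p|r = 6 states
  (p|r)+ = 8 states
  s(ps)*(p|r)+ = 16 states
  (s(ps)*(p|r)+)+ = 18 states

18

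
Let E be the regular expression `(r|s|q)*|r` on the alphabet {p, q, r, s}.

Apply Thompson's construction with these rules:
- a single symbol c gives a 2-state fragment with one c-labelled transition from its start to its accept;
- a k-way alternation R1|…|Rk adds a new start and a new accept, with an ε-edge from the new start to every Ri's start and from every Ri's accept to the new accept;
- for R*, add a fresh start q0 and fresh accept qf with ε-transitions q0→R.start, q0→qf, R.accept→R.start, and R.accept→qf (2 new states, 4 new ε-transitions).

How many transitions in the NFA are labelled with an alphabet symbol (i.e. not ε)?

4

By structural recursion:
Each of the 4 symbol leaves contributes exactly 1 symbol transition.
  r|s|q — 3 symbol transitions
  (r|s|q)* — 3 symbol transitions
  (r|s|q)*|r — 4 symbol transitions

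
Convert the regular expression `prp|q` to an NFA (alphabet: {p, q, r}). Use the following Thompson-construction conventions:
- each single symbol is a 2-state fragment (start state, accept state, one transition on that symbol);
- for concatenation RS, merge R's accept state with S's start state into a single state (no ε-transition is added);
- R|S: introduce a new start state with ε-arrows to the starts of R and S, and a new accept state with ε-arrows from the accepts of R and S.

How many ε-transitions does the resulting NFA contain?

Bottom-up over the parse tree:
Each of the 4 symbol leaves contributes 0 ε-transitions.
  prp → 0 ε-transitions
  prp|q → 4 ε-transitions

4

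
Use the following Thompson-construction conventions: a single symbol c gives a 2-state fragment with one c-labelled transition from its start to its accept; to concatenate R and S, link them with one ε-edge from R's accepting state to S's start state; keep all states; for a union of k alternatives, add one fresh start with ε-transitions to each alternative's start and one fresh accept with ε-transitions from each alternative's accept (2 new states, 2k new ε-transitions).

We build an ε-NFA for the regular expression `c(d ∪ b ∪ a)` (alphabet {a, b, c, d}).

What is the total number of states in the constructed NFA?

Recursing over subexpressions:
Each of the 4 symbol leaves contributes a 2-state fragment.
  d ∪ b ∪ a — 8 states
  c(d ∪ b ∪ a) — 10 states

10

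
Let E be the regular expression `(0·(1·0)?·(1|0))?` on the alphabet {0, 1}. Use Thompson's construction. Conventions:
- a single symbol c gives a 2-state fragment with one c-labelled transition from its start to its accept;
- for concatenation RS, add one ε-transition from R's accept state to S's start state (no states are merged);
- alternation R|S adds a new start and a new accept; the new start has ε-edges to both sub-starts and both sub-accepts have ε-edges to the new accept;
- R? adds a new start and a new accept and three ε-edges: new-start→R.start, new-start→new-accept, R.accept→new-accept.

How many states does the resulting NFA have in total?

16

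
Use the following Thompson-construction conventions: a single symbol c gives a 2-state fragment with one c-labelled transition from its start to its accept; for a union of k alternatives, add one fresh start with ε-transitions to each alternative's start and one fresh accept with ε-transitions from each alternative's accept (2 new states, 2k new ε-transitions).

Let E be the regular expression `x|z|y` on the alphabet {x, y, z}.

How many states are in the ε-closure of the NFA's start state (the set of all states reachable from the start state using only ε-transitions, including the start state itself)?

Compute the ε-closure size of each fragment's start state recursively; a symbol fragment's start has no outgoing ε-edge, so its closure is just itself (size 1).
  x|z|y → new start ε-reaches every alternative's start; none of them accept ε, so the new accept is not reached: |closure| = 1 + 1 + 1 + 1 = 4

4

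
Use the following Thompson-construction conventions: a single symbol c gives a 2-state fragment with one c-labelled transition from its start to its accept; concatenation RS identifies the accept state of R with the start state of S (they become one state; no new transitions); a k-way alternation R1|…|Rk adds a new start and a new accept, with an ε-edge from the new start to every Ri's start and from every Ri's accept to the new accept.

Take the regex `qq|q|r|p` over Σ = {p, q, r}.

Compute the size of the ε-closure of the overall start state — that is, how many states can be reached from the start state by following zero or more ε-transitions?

5

Work bottom-up. For each fragment F, track |ε-closure(F.start)| and whether F's accept lies in that closure (i.e. whether F accepts ε). A single-symbol fragment has closure size 1 and does not accept ε.
  qq → |closure| equals the left operand's closure size = 1 (its accept is not ε-reachable, so the closure stops there)
  qq|q|r|p → |closure| = 1 + 1 + 1 + 1 + 1 = 5 (the new accept is not ε-reachable since no branch accepts ε)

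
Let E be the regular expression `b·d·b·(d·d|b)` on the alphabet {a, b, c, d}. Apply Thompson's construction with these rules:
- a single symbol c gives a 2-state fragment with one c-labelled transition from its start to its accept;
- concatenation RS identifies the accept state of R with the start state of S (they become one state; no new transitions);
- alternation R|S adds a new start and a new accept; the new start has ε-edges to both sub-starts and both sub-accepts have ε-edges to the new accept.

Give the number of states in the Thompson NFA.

10

Per subexpression:
Each of the 6 symbol leaves contributes a 2-state fragment.
  d·d = 3 states
  d·d|b = 7 states
  b·d·b·(d·d|b) = 10 states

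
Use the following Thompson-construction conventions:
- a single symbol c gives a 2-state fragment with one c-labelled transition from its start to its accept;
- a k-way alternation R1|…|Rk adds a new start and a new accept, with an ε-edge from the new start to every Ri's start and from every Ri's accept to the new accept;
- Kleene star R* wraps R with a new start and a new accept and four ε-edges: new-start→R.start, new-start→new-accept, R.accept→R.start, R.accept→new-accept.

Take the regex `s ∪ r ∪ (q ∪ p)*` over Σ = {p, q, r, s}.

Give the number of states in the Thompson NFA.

14

Building bottom-up:
Each of the 4 symbol leaves contributes a 2-state fragment.
  q ∪ p = 6 states
  (q ∪ p)* = 8 states
  s ∪ r ∪ (q ∪ p)* = 14 states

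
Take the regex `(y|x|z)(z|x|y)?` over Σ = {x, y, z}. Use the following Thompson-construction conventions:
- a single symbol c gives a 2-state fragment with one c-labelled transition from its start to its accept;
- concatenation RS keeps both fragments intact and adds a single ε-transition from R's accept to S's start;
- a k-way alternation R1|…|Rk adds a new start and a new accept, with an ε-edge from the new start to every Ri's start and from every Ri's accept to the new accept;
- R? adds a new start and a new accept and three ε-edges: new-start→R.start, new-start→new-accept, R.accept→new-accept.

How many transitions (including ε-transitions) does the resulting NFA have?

Per subexpression:
Each of the 6 symbol leaves contributes 1 transition (1 symbol, 0 ε).
  y|x|z : 9 transitions (3 symbol, 6 ε)
  z|x|y : 9 transitions (3 symbol, 6 ε)
  (z|x|y)? : 12 transitions (3 symbol, 9 ε)
  (y|x|z)(z|x|y)? : 22 transitions (6 symbol, 16 ε)

22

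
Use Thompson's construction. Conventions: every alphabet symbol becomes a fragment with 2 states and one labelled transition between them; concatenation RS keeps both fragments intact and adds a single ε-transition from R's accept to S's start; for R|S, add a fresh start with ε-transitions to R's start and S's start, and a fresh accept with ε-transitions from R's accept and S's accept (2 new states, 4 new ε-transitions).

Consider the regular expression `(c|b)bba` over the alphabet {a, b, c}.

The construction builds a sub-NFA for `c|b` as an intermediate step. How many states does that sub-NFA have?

Fragment for `c|b`:
Each of the 2 symbol leaves contributes a 2-state fragment.
  c|b = 6 states

6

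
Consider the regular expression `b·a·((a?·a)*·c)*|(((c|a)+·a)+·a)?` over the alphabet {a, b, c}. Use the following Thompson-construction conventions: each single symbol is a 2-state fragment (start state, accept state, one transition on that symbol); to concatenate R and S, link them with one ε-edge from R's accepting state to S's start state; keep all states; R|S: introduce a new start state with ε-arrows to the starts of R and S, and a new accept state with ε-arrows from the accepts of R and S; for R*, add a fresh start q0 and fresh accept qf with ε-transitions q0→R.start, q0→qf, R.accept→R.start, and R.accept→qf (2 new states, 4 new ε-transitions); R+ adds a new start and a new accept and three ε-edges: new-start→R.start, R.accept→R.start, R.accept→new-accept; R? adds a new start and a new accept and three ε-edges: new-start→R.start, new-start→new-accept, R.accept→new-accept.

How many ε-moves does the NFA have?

Recursing over subexpressions:
Each of the 9 symbol leaves contributes 0 ε-transitions.
  a? = 3 ε-transitions
  a?·a = 4 ε-transitions
  (a?·a)* = 8 ε-transitions
  (a?·a)*·c = 9 ε-transitions
  ((a?·a)*·c)* = 13 ε-transitions
  b·a·((a?·a)*·c)* = 15 ε-transitions
  c|a = 4 ε-transitions
  (c|a)+ = 7 ε-transitions
  (c|a)+·a = 8 ε-transitions
  ((c|a)+·a)+ = 11 ε-transitions
  ((c|a)+·a)+·a = 12 ε-transitions
  (((c|a)+·a)+·a)? = 15 ε-transitions
  b·a·((a?·a)*·c)*|(((c|a)+·a)+·a)? = 34 ε-transitions

34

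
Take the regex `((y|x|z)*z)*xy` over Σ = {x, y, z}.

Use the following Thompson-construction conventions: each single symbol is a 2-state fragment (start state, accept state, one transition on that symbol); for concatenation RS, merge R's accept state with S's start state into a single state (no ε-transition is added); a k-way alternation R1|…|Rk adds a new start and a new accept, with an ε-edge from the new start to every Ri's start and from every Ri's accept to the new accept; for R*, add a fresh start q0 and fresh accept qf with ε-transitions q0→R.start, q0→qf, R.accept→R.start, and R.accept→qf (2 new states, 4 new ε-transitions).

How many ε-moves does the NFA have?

14

Per subexpression:
Each of the 6 symbol leaves contributes 0 ε-transitions.
  y|x|z = 6 ε-transitions
  (y|x|z)* = 10 ε-transitions
  (y|x|z)*z = 10 ε-transitions
  ((y|x|z)*z)* = 14 ε-transitions
  ((y|x|z)*z)*xy = 14 ε-transitions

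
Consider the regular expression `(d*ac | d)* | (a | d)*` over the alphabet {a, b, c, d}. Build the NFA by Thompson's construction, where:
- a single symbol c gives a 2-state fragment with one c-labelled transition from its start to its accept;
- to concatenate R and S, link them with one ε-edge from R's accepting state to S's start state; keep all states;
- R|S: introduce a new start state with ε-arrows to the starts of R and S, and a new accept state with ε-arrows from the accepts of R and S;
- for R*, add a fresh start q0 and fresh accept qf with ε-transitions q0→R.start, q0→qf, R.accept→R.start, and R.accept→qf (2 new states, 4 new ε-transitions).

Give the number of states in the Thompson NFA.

Per subexpression:
Each of the 6 symbol leaves contributes a 2-state fragment.
  d* — 4 states
  d*ac — 8 states
  d*ac | d — 12 states
  (d*ac | d)* — 14 states
  a | d — 6 states
  (a | d)* — 8 states
  (d*ac | d)* | (a | d)* — 24 states

24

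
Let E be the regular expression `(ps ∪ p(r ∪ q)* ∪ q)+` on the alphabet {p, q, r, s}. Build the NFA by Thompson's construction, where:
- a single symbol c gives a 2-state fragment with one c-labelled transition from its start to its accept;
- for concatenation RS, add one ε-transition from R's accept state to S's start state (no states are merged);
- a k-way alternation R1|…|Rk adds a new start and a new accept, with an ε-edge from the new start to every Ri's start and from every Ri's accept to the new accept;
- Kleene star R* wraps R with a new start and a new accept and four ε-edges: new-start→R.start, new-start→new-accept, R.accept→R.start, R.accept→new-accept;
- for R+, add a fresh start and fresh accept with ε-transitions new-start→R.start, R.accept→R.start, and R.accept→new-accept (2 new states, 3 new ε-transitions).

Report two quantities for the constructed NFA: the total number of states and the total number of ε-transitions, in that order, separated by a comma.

Bottom-up over the parse tree:
Each of the 6 symbol leaves contributes 2 states and 0 ε-transitions.
  ps : 4 states, 1 ε-transition
  r ∪ q : 6 states, 4 ε-transitions
  (r ∪ q)* : 8 states, 8 ε-transitions
  p(r ∪ q)* : 10 states, 9 ε-transitions
  ps ∪ p(r ∪ q)* ∪ q : 18 states, 16 ε-transitions
  (ps ∪ p(r ∪ q)* ∪ q)+ : 20 states, 19 ε-transitions

20, 19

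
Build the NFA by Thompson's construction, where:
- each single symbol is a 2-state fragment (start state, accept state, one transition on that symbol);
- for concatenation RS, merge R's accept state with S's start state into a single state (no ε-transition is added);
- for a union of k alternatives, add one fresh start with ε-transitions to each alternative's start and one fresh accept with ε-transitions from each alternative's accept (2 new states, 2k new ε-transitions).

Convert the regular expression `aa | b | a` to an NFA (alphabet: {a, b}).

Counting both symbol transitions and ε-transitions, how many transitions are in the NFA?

By structural recursion:
Each of the 4 symbol leaves contributes 1 transition (1 symbol, 0 ε).
  aa : 2 transitions (2 symbol, 0 ε)
  aa | b | a : 10 transitions (4 symbol, 6 ε)

10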